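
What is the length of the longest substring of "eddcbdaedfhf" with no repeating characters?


Input: "eddcbdaedfhf"
Sliding window (track last position of each char):
  Position 0 ('e'): window [0,0] length 1 -- new best
  Position 1 ('d'): window [0,1] length 2 -- new best
  Position 2 ('d'): repeat (last at 1), move window start to 2
  Position 2 ('d'): window [2,2] length 1
  Position 3 ('c'): window [2,3] length 2
  Position 4 ('b'): window [2,4] length 3 -- new best
  Position 5 ('d'): repeat (last at 2), move window start to 3
  Position 5 ('d'): window [3,5] length 3
  Position 6 ('a'): window [3,6] length 4 -- new best
  Position 7 ('e'): window [3,7] length 5 -- new best
  Position 8 ('d'): repeat (last at 5), move window start to 6
  Position 8 ('d'): window [6,8] length 3
  Position 9 ('f'): window [6,9] length 4
  Position 10 ('h'): window [6,10] length 5
  Position 11 ('f'): repeat (last at 9), move window start to 10
  Position 11 ('f'): window [10,11] length 2
Longest substring with no repeats: "cbdae" with length 5

5


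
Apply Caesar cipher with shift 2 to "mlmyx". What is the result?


Caesar cipher: shift "mlmyx" by 2
  'm' (pos 12) + 2 = pos 14 = 'o'
  'l' (pos 11) + 2 = pos 13 = 'n'
  'm' (pos 12) + 2 = pos 14 = 'o'
  'y' (pos 24) + 2 = pos 0 = 'a'
  'x' (pos 23) + 2 = pos 25 = 'z'
Result: onoaz

onoaz


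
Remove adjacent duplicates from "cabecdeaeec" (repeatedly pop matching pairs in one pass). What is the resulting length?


Input: cabecdeaeec
Stack-based adjacent duplicate removal:
  Read 'c': push. Stack: c
  Read 'a': push. Stack: ca
  Read 'b': push. Stack: cab
  Read 'e': push. Stack: cabe
  Read 'c': push. Stack: cabec
  Read 'd': push. Stack: cabecd
  Read 'e': push. Stack: cabecde
  Read 'a': push. Stack: cabecdea
  Read 'e': push. Stack: cabecdeae
  Read 'e': matches stack top 'e' => pop. Stack: cabecdea
  Read 'c': push. Stack: cabecdeac
Final stack: "cabecdeac" (length 9)

9


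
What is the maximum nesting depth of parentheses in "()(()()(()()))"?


Input: "()(()()(()()))"
Tracking depth:
  Position 0 '(': depth becomes 1
  Position 1 ')': depth becomes 0
  Position 2 '(': depth becomes 1
  Position 3 '(': depth becomes 2
  Position 4 ')': depth becomes 1
  Position 5 '(': depth becomes 2
  Position 6 ')': depth becomes 1
  Position 7 '(': depth becomes 2
  Position 8 '(': depth becomes 3
  Position 9 ')': depth becomes 2
  Position 10 '(': depth becomes 3
  Position 11 ')': depth becomes 2
  Position 12 ')': depth becomes 1
  Position 13 ')': depth becomes 0
Maximum depth reached: 3

3


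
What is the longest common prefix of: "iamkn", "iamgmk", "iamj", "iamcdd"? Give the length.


Words: iamkn, iamgmk, iamj, iamcdd
  Position 0: all 'i' => match
  Position 1: all 'a' => match
  Position 2: all 'm' => match
  Position 3: ('k', 'g', 'j', 'c') => mismatch, stop
LCP = "iam" (length 3)

3


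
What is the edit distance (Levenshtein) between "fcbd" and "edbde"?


Computing edit distance: "fcbd" -> "edbde"
DP table:
           e    d    b    d    e
      0    1    2    3    4    5
  f   1    1    2    3    4    5
  c   2    2    2    3    4    5
  b   3    3    3    2    3    4
  d   4    4    3    3    2    3
Edit distance = dp[4][5] = 3

3


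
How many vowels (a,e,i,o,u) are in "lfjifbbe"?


Input: lfjifbbe
Checking each character:
  'l' at position 0: consonant
  'f' at position 1: consonant
  'j' at position 2: consonant
  'i' at position 3: vowel (running total: 1)
  'f' at position 4: consonant
  'b' at position 5: consonant
  'b' at position 6: consonant
  'e' at position 7: vowel (running total: 2)
Total vowels: 2

2


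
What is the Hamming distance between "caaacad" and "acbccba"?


Comparing "caaacad" and "acbccba" position by position:
  Position 0: 'c' vs 'a' => differ
  Position 1: 'a' vs 'c' => differ
  Position 2: 'a' vs 'b' => differ
  Position 3: 'a' vs 'c' => differ
  Position 4: 'c' vs 'c' => same
  Position 5: 'a' vs 'b' => differ
  Position 6: 'd' vs 'a' => differ
Total differences (Hamming distance): 6

6


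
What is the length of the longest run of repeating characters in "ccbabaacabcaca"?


Input: "ccbabaacabcaca"
Scanning for longest run:
  Position 1 ('c'): continues run of 'c', length=2
  Position 2 ('b'): new char, reset run to 1
  Position 3 ('a'): new char, reset run to 1
  Position 4 ('b'): new char, reset run to 1
  Position 5 ('a'): new char, reset run to 1
  Position 6 ('a'): continues run of 'a', length=2
  Position 7 ('c'): new char, reset run to 1
  Position 8 ('a'): new char, reset run to 1
  Position 9 ('b'): new char, reset run to 1
  Position 10 ('c'): new char, reset run to 1
  Position 11 ('a'): new char, reset run to 1
  Position 12 ('c'): new char, reset run to 1
  Position 13 ('a'): new char, reset run to 1
Longest run: 'c' with length 2

2


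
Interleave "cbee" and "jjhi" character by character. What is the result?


Interleaving "cbee" and "jjhi":
  Position 0: 'c' from first, 'j' from second => "cj"
  Position 1: 'b' from first, 'j' from second => "bj"
  Position 2: 'e' from first, 'h' from second => "eh"
  Position 3: 'e' from first, 'i' from second => "ei"
Result: cjbjehei

cjbjehei


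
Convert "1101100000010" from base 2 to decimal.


Input: "1101100000010" in base 2
Positional expansion:
  Digit '1' (value 1) x 2^12 = 4096
  Digit '1' (value 1) x 2^11 = 2048
  Digit '0' (value 0) x 2^10 = 0
  Digit '1' (value 1) x 2^9 = 512
  Digit '1' (value 1) x 2^8 = 256
  Digit '0' (value 0) x 2^7 = 0
  Digit '0' (value 0) x 2^6 = 0
  Digit '0' (value 0) x 2^5 = 0
  Digit '0' (value 0) x 2^4 = 0
  Digit '0' (value 0) x 2^3 = 0
  Digit '0' (value 0) x 2^2 = 0
  Digit '1' (value 1) x 2^1 = 2
  Digit '0' (value 0) x 2^0 = 0
Sum = 6914

6914


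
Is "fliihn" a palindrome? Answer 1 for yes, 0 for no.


Input: fliihn
Reversed: nhiilf
  Compare pos 0 ('f') with pos 5 ('n'): MISMATCH
  Compare pos 1 ('l') with pos 4 ('h'): MISMATCH
  Compare pos 2 ('i') with pos 3 ('i'): match
Result: not a palindrome

0


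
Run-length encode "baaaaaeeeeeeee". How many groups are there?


Input: baaaaaeeeeeeee
Scanning for consecutive runs:
  Group 1: 'b' x 1 (positions 0-0)
  Group 2: 'a' x 5 (positions 1-5)
  Group 3: 'e' x 8 (positions 6-13)
Total groups: 3

3


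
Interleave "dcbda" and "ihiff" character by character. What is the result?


Interleaving "dcbda" and "ihiff":
  Position 0: 'd' from first, 'i' from second => "di"
  Position 1: 'c' from first, 'h' from second => "ch"
  Position 2: 'b' from first, 'i' from second => "bi"
  Position 3: 'd' from first, 'f' from second => "df"
  Position 4: 'a' from first, 'f' from second => "af"
Result: dichbidfaf

dichbidfaf


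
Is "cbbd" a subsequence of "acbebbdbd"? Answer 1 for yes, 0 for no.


Check if "cbbd" is a subsequence of "acbebbdbd"
Greedy scan:
  Position 0 ('a'): no match needed
  Position 1 ('c'): matches sub[0] = 'c'
  Position 2 ('b'): matches sub[1] = 'b'
  Position 3 ('e'): no match needed
  Position 4 ('b'): matches sub[2] = 'b'
  Position 5 ('b'): no match needed
  Position 6 ('d'): matches sub[3] = 'd'
  Position 7 ('b'): no match needed
  Position 8 ('d'): no match needed
All 4 characters matched => is a subsequence

1


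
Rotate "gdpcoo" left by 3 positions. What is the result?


Input: "gdpcoo", rotate left by 3
First 3 characters: "gdp"
Remaining characters: "coo"
Concatenate remaining + first: "coo" + "gdp" = "coogdp"

coogdp


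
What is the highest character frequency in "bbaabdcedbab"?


Input: bbaabdcedbab
Character counts:
  'a': 3
  'b': 5
  'c': 1
  'd': 2
  'e': 1
Maximum frequency: 5

5


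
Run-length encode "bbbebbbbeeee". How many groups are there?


Input: bbbebbbbeeee
Scanning for consecutive runs:
  Group 1: 'b' x 3 (positions 0-2)
  Group 2: 'e' x 1 (positions 3-3)
  Group 3: 'b' x 4 (positions 4-7)
  Group 4: 'e' x 4 (positions 8-11)
Total groups: 4

4


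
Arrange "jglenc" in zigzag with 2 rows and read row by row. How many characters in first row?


Zigzag "jglenc" into 2 rows:
Placing characters:
  'j' => row 0
  'g' => row 1
  'l' => row 0
  'e' => row 1
  'n' => row 0
  'c' => row 1
Rows:
  Row 0: "jln"
  Row 1: "gec"
First row length: 3

3


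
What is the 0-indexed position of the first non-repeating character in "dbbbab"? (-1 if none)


Input: dbbbab
Character frequencies:
  'a': 1
  'b': 4
  'd': 1
Scanning left to right for freq == 1:
  Position 0 ('d'): unique! => answer = 0

0


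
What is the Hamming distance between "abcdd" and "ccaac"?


Comparing "abcdd" and "ccaac" position by position:
  Position 0: 'a' vs 'c' => differ
  Position 1: 'b' vs 'c' => differ
  Position 2: 'c' vs 'a' => differ
  Position 3: 'd' vs 'a' => differ
  Position 4: 'd' vs 'c' => differ
Total differences (Hamming distance): 5

5


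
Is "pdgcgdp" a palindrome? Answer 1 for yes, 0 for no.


Input: pdgcgdp
Reversed: pdgcgdp
  Compare pos 0 ('p') with pos 6 ('p'): match
  Compare pos 1 ('d') with pos 5 ('d'): match
  Compare pos 2 ('g') with pos 4 ('g'): match
Result: palindrome

1


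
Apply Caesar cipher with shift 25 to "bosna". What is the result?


Caesar cipher: shift "bosna" by 25
  'b' (pos 1) + 25 = pos 0 = 'a'
  'o' (pos 14) + 25 = pos 13 = 'n'
  's' (pos 18) + 25 = pos 17 = 'r'
  'n' (pos 13) + 25 = pos 12 = 'm'
  'a' (pos 0) + 25 = pos 25 = 'z'
Result: anrmz

anrmz


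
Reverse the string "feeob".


Input: feeob
Reading characters right to left:
  Position 4: 'b'
  Position 3: 'o'
  Position 2: 'e'
  Position 1: 'e'
  Position 0: 'f'
Reversed: boeef

boeef


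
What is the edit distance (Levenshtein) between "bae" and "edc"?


Computing edit distance: "bae" -> "edc"
DP table:
           e    d    c
      0    1    2    3
  b   1    1    2    3
  a   2    2    2    3
  e   3    2    3    3
Edit distance = dp[3][3] = 3

3


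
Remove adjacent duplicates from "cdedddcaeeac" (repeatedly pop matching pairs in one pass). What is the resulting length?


Input: cdedddcaeeac
Stack-based adjacent duplicate removal:
  Read 'c': push. Stack: c
  Read 'd': push. Stack: cd
  Read 'e': push. Stack: cde
  Read 'd': push. Stack: cded
  Read 'd': matches stack top 'd' => pop. Stack: cde
  Read 'd': push. Stack: cded
  Read 'c': push. Stack: cdedc
  Read 'a': push. Stack: cdedca
  Read 'e': push. Stack: cdedcae
  Read 'e': matches stack top 'e' => pop. Stack: cdedca
  Read 'a': matches stack top 'a' => pop. Stack: cdedc
  Read 'c': matches stack top 'c' => pop. Stack: cded
Final stack: "cded" (length 4)

4


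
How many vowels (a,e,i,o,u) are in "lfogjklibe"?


Input: lfogjklibe
Checking each character:
  'l' at position 0: consonant
  'f' at position 1: consonant
  'o' at position 2: vowel (running total: 1)
  'g' at position 3: consonant
  'j' at position 4: consonant
  'k' at position 5: consonant
  'l' at position 6: consonant
  'i' at position 7: vowel (running total: 2)
  'b' at position 8: consonant
  'e' at position 9: vowel (running total: 3)
Total vowels: 3

3


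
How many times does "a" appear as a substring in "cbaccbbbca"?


Searching for "a" in "cbaccbbbca"
Scanning each position:
  Position 0: "c" => no
  Position 1: "b" => no
  Position 2: "a" => MATCH
  Position 3: "c" => no
  Position 4: "c" => no
  Position 5: "b" => no
  Position 6: "b" => no
  Position 7: "b" => no
  Position 8: "c" => no
  Position 9: "a" => MATCH
Total occurrences: 2

2


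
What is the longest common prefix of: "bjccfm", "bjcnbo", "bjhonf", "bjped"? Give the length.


Words: bjccfm, bjcnbo, bjhonf, bjped
  Position 0: all 'b' => match
  Position 1: all 'j' => match
  Position 2: ('c', 'c', 'h', 'p') => mismatch, stop
LCP = "bj" (length 2)

2


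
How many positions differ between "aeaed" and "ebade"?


Comparing "aeaed" and "ebade" position by position:
  Position 0: 'a' vs 'e' => DIFFER
  Position 1: 'e' vs 'b' => DIFFER
  Position 2: 'a' vs 'a' => same
  Position 3: 'e' vs 'd' => DIFFER
  Position 4: 'd' vs 'e' => DIFFER
Positions that differ: 4

4


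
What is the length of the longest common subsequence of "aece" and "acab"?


LCS of "aece" and "acab"
DP table:
           a    c    a    b
      0    0    0    0    0
  a   0    1    1    1    1
  e   0    1    1    1    1
  c   0    1    2    2    2
  e   0    1    2    2    2
LCS length = dp[4][4] = 2

2


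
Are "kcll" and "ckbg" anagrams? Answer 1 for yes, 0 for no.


Strings: "kcll", "ckbg"
Sorted first:  ckll
Sorted second: bcgk
Differ at position 0: 'c' vs 'b' => not anagrams

0


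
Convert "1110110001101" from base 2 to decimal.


Input: "1110110001101" in base 2
Positional expansion:
  Digit '1' (value 1) x 2^12 = 4096
  Digit '1' (value 1) x 2^11 = 2048
  Digit '1' (value 1) x 2^10 = 1024
  Digit '0' (value 0) x 2^9 = 0
  Digit '1' (value 1) x 2^8 = 256
  Digit '1' (value 1) x 2^7 = 128
  Digit '0' (value 0) x 2^6 = 0
  Digit '0' (value 0) x 2^5 = 0
  Digit '0' (value 0) x 2^4 = 0
  Digit '1' (value 1) x 2^3 = 8
  Digit '1' (value 1) x 2^2 = 4
  Digit '0' (value 0) x 2^1 = 0
  Digit '1' (value 1) x 2^0 = 1
Sum = 7565

7565


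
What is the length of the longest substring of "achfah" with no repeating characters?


Input: "achfah"
Sliding window (track last position of each char):
  Position 0 ('a'): window [0,0] length 1 -- new best
  Position 1 ('c'): window [0,1] length 2 -- new best
  Position 2 ('h'): window [0,2] length 3 -- new best
  Position 3 ('f'): window [0,3] length 4 -- new best
  Position 4 ('a'): repeat (last at 0), move window start to 1
  Position 4 ('a'): window [1,4] length 4
  Position 5 ('h'): repeat (last at 2), move window start to 3
  Position 5 ('h'): window [3,5] length 3
Longest substring with no repeats: "achf" with length 4

4


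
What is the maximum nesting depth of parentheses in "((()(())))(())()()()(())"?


Input: "((()(())))(())()()()(())"
Tracking depth:
  Position 0 '(': depth becomes 1
  Position 1 '(': depth becomes 2
  Position 2 '(': depth becomes 3
  Position 3 ')': depth becomes 2
  Position 4 '(': depth becomes 3
  Position 5 '(': depth becomes 4
  Position 6 ')': depth becomes 3
  Position 7 ')': depth becomes 2
  Position 8 ')': depth becomes 1
  Position 9 ')': depth becomes 0
  Position 10 '(': depth becomes 1
  Position 11 '(': depth becomes 2
  Position 12 ')': depth becomes 1
  Position 13 ')': depth becomes 0
  Position 14 '(': depth becomes 1
  Position 15 ')': depth becomes 0
  Position 16 '(': depth becomes 1
  Position 17 ')': depth becomes 0
  Position 18 '(': depth becomes 1
  Position 19 ')': depth becomes 0
  Position 20 '(': depth becomes 1
  Position 21 '(': depth becomes 2
  Position 22 ')': depth becomes 1
  Position 23 ')': depth becomes 0
Maximum depth reached: 4

4


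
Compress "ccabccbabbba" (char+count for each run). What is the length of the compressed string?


Input: ccabccbabbba
Runs:
  'c' x 2 => "c2"
  'a' x 1 => "a1"
  'b' x 1 => "b1"
  'c' x 2 => "c2"
  'b' x 1 => "b1"
  'a' x 1 => "a1"
  'b' x 3 => "b3"
  'a' x 1 => "a1"
Compressed: "c2a1b1c2b1a1b3a1"
Compressed length: 16

16


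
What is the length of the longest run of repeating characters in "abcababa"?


Input: "abcababa"
Scanning for longest run:
  Position 1 ('b'): new char, reset run to 1
  Position 2 ('c'): new char, reset run to 1
  Position 3 ('a'): new char, reset run to 1
  Position 4 ('b'): new char, reset run to 1
  Position 5 ('a'): new char, reset run to 1
  Position 6 ('b'): new char, reset run to 1
  Position 7 ('a'): new char, reset run to 1
Longest run: 'a' with length 1

1


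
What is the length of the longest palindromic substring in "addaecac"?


Input: "addaecac"
Checking substrings for palindromes:
  [0:4] "adda" (len 4) => palindrome
  [5:8] "cac" (len 3) => palindrome
  [1:3] "dd" (len 2) => palindrome
Longest palindromic substring: "adda" with length 4

4


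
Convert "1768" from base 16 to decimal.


Input: "1768" in base 16
Positional expansion:
  Digit '1' (value 1) x 16^3 = 4096
  Digit '7' (value 7) x 16^2 = 1792
  Digit '6' (value 6) x 16^1 = 96
  Digit '8' (value 8) x 16^0 = 8
Sum = 5992

5992


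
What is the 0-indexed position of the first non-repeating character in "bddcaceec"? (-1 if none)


Input: bddcaceec
Character frequencies:
  'a': 1
  'b': 1
  'c': 3
  'd': 2
  'e': 2
Scanning left to right for freq == 1:
  Position 0 ('b'): unique! => answer = 0

0


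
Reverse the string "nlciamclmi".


Input: nlciamclmi
Reading characters right to left:
  Position 9: 'i'
  Position 8: 'm'
  Position 7: 'l'
  Position 6: 'c'
  Position 5: 'm'
  Position 4: 'a'
  Position 3: 'i'
  Position 2: 'c'
  Position 1: 'l'
  Position 0: 'n'
Reversed: imlcmaicln

imlcmaicln


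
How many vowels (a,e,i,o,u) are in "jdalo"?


Input: jdalo
Checking each character:
  'j' at position 0: consonant
  'd' at position 1: consonant
  'a' at position 2: vowel (running total: 1)
  'l' at position 3: consonant
  'o' at position 4: vowel (running total: 2)
Total vowels: 2

2


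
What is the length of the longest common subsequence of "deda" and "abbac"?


LCS of "deda" and "abbac"
DP table:
           a    b    b    a    c
      0    0    0    0    0    0
  d   0    0    0    0    0    0
  e   0    0    0    0    0    0
  d   0    0    0    0    0    0
  a   0    1    1    1    1    1
LCS length = dp[4][5] = 1

1


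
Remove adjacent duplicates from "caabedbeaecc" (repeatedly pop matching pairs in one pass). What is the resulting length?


Input: caabedbeaecc
Stack-based adjacent duplicate removal:
  Read 'c': push. Stack: c
  Read 'a': push. Stack: ca
  Read 'a': matches stack top 'a' => pop. Stack: c
  Read 'b': push. Stack: cb
  Read 'e': push. Stack: cbe
  Read 'd': push. Stack: cbed
  Read 'b': push. Stack: cbedb
  Read 'e': push. Stack: cbedbe
  Read 'a': push. Stack: cbedbea
  Read 'e': push. Stack: cbedbeae
  Read 'c': push. Stack: cbedbeaec
  Read 'c': matches stack top 'c' => pop. Stack: cbedbeae
Final stack: "cbedbeae" (length 8)

8


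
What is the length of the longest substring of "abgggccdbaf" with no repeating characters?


Input: "abgggccdbaf"
Sliding window (track last position of each char):
  Position 0 ('a'): window [0,0] length 1 -- new best
  Position 1 ('b'): window [0,1] length 2 -- new best
  Position 2 ('g'): window [0,2] length 3 -- new best
  Position 3 ('g'): repeat (last at 2), move window start to 3
  Position 3 ('g'): window [3,3] length 1
  Position 4 ('g'): repeat (last at 3), move window start to 4
  Position 4 ('g'): window [4,4] length 1
  Position 5 ('c'): window [4,5] length 2
  Position 6 ('c'): repeat (last at 5), move window start to 6
  Position 6 ('c'): window [6,6] length 1
  Position 7 ('d'): window [6,7] length 2
  Position 8 ('b'): window [6,8] length 3
  Position 9 ('a'): window [6,9] length 4 -- new best
  Position 10 ('f'): window [6,10] length 5 -- new best
Longest substring with no repeats: "cdbaf" with length 5

5


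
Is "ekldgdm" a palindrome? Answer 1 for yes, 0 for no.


Input: ekldgdm
Reversed: mdgdlke
  Compare pos 0 ('e') with pos 6 ('m'): MISMATCH
  Compare pos 1 ('k') with pos 5 ('d'): MISMATCH
  Compare pos 2 ('l') with pos 4 ('g'): MISMATCH
Result: not a palindrome

0


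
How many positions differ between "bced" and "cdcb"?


Comparing "bced" and "cdcb" position by position:
  Position 0: 'b' vs 'c' => DIFFER
  Position 1: 'c' vs 'd' => DIFFER
  Position 2: 'e' vs 'c' => DIFFER
  Position 3: 'd' vs 'b' => DIFFER
Positions that differ: 4

4


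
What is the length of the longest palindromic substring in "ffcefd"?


Input: "ffcefd"
Checking substrings for palindromes:
  [0:2] "ff" (len 2) => palindrome
Longest palindromic substring: "ff" with length 2

2


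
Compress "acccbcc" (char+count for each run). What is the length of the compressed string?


Input: acccbcc
Runs:
  'a' x 1 => "a1"
  'c' x 3 => "c3"
  'b' x 1 => "b1"
  'c' x 2 => "c2"
Compressed: "a1c3b1c2"
Compressed length: 8

8


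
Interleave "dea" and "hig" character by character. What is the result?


Interleaving "dea" and "hig":
  Position 0: 'd' from first, 'h' from second => "dh"
  Position 1: 'e' from first, 'i' from second => "ei"
  Position 2: 'a' from first, 'g' from second => "ag"
Result: dheiag

dheiag


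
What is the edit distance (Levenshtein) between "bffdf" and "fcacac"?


Computing edit distance: "bffdf" -> "fcacac"
DP table:
           f    c    a    c    a    c
      0    1    2    3    4    5    6
  b   1    1    2    3    4    5    6
  f   2    1    2    3    4    5    6
  f   3    2    2    3    4    5    6
  d   4    3    3    3    4    5    6
  f   5    4    4    4    4    5    6
Edit distance = dp[5][6] = 6

6


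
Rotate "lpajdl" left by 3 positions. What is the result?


Input: "lpajdl", rotate left by 3
First 3 characters: "lpa"
Remaining characters: "jdl"
Concatenate remaining + first: "jdl" + "lpa" = "jdllpa"

jdllpa


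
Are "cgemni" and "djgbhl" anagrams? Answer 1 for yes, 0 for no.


Strings: "cgemni", "djgbhl"
Sorted first:  cegimn
Sorted second: bdghjl
Differ at position 0: 'c' vs 'b' => not anagrams

0


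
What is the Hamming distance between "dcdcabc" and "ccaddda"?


Comparing "dcdcabc" and "ccaddda" position by position:
  Position 0: 'd' vs 'c' => differ
  Position 1: 'c' vs 'c' => same
  Position 2: 'd' vs 'a' => differ
  Position 3: 'c' vs 'd' => differ
  Position 4: 'a' vs 'd' => differ
  Position 5: 'b' vs 'd' => differ
  Position 6: 'c' vs 'a' => differ
Total differences (Hamming distance): 6

6


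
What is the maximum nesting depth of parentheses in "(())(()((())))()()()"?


Input: "(())(()((())))()()()"
Tracking depth:
  Position 0 '(': depth becomes 1
  Position 1 '(': depth becomes 2
  Position 2 ')': depth becomes 1
  Position 3 ')': depth becomes 0
  Position 4 '(': depth becomes 1
  Position 5 '(': depth becomes 2
  Position 6 ')': depth becomes 1
  Position 7 '(': depth becomes 2
  Position 8 '(': depth becomes 3
  Position 9 '(': depth becomes 4
  Position 10 ')': depth becomes 3
  Position 11 ')': depth becomes 2
  Position 12 ')': depth becomes 1
  Position 13 ')': depth becomes 0
  Position 14 '(': depth becomes 1
  Position 15 ')': depth becomes 0
  Position 16 '(': depth becomes 1
  Position 17 ')': depth becomes 0
  Position 18 '(': depth becomes 1
  Position 19 ')': depth becomes 0
Maximum depth reached: 4

4


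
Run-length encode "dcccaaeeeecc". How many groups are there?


Input: dcccaaeeeecc
Scanning for consecutive runs:
  Group 1: 'd' x 1 (positions 0-0)
  Group 2: 'c' x 3 (positions 1-3)
  Group 3: 'a' x 2 (positions 4-5)
  Group 4: 'e' x 4 (positions 6-9)
  Group 5: 'c' x 2 (positions 10-11)
Total groups: 5

5


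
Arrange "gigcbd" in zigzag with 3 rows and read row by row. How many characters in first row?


Zigzag "gigcbd" into 3 rows:
Placing characters:
  'g' => row 0
  'i' => row 1
  'g' => row 2
  'c' => row 1
  'b' => row 0
  'd' => row 1
Rows:
  Row 0: "gb"
  Row 1: "icd"
  Row 2: "g"
First row length: 2

2


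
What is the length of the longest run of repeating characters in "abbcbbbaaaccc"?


Input: "abbcbbbaaaccc"
Scanning for longest run:
  Position 1 ('b'): new char, reset run to 1
  Position 2 ('b'): continues run of 'b', length=2
  Position 3 ('c'): new char, reset run to 1
  Position 4 ('b'): new char, reset run to 1
  Position 5 ('b'): continues run of 'b', length=2
  Position 6 ('b'): continues run of 'b', length=3
  Position 7 ('a'): new char, reset run to 1
  Position 8 ('a'): continues run of 'a', length=2
  Position 9 ('a'): continues run of 'a', length=3
  Position 10 ('c'): new char, reset run to 1
  Position 11 ('c'): continues run of 'c', length=2
  Position 12 ('c'): continues run of 'c', length=3
Longest run: 'b' with length 3

3


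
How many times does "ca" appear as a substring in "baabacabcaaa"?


Searching for "ca" in "baabacabcaaa"
Scanning each position:
  Position 0: "ba" => no
  Position 1: "aa" => no
  Position 2: "ab" => no
  Position 3: "ba" => no
  Position 4: "ac" => no
  Position 5: "ca" => MATCH
  Position 6: "ab" => no
  Position 7: "bc" => no
  Position 8: "ca" => MATCH
  Position 9: "aa" => no
  Position 10: "aa" => no
Total occurrences: 2

2


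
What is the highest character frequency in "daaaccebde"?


Input: daaaccebde
Character counts:
  'a': 3
  'b': 1
  'c': 2
  'd': 2
  'e': 2
Maximum frequency: 3

3


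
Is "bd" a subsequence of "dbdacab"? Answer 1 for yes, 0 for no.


Check if "bd" is a subsequence of "dbdacab"
Greedy scan:
  Position 0 ('d'): no match needed
  Position 1 ('b'): matches sub[0] = 'b'
  Position 2 ('d'): matches sub[1] = 'd'
  Position 3 ('a'): no match needed
  Position 4 ('c'): no match needed
  Position 5 ('a'): no match needed
  Position 6 ('b'): no match needed
All 2 characters matched => is a subsequence

1


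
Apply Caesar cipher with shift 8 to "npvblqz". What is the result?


Caesar cipher: shift "npvblqz" by 8
  'n' (pos 13) + 8 = pos 21 = 'v'
  'p' (pos 15) + 8 = pos 23 = 'x'
  'v' (pos 21) + 8 = pos 3 = 'd'
  'b' (pos 1) + 8 = pos 9 = 'j'
  'l' (pos 11) + 8 = pos 19 = 't'
  'q' (pos 16) + 8 = pos 24 = 'y'
  'z' (pos 25) + 8 = pos 7 = 'h'
Result: vxdjtyh

vxdjtyh


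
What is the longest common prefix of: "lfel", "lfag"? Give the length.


Words: lfel, lfag
  Position 0: all 'l' => match
  Position 1: all 'f' => match
  Position 2: ('e', 'a') => mismatch, stop
LCP = "lf" (length 2)

2


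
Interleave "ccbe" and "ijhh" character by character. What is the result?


Interleaving "ccbe" and "ijhh":
  Position 0: 'c' from first, 'i' from second => "ci"
  Position 1: 'c' from first, 'j' from second => "cj"
  Position 2: 'b' from first, 'h' from second => "bh"
  Position 3: 'e' from first, 'h' from second => "eh"
Result: cicjbheh

cicjbheh


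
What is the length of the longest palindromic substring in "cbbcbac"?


Input: "cbbcbac"
Checking substrings for palindromes:
  [0:4] "cbbc" (len 4) => palindrome
  [2:5] "bcb" (len 3) => palindrome
  [1:3] "bb" (len 2) => palindrome
Longest palindromic substring: "cbbc" with length 4

4


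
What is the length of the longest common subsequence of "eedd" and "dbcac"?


LCS of "eedd" and "dbcac"
DP table:
           d    b    c    a    c
      0    0    0    0    0    0
  e   0    0    0    0    0    0
  e   0    0    0    0    0    0
  d   0    1    1    1    1    1
  d   0    1    1    1    1    1
LCS length = dp[4][5] = 1

1


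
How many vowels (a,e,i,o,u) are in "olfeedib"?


Input: olfeedib
Checking each character:
  'o' at position 0: vowel (running total: 1)
  'l' at position 1: consonant
  'f' at position 2: consonant
  'e' at position 3: vowel (running total: 2)
  'e' at position 4: vowel (running total: 3)
  'd' at position 5: consonant
  'i' at position 6: vowel (running total: 4)
  'b' at position 7: consonant
Total vowels: 4

4


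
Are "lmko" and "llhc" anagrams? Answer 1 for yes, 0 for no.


Strings: "lmko", "llhc"
Sorted first:  klmo
Sorted second: chll
Differ at position 0: 'k' vs 'c' => not anagrams

0


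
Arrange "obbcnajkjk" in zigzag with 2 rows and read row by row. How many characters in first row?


Zigzag "obbcnajkjk" into 2 rows:
Placing characters:
  'o' => row 0
  'b' => row 1
  'b' => row 0
  'c' => row 1
  'n' => row 0
  'a' => row 1
  'j' => row 0
  'k' => row 1
  'j' => row 0
  'k' => row 1
Rows:
  Row 0: "obnjj"
  Row 1: "bcakk"
First row length: 5

5


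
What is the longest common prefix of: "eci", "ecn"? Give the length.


Words: eci, ecn
  Position 0: all 'e' => match
  Position 1: all 'c' => match
  Position 2: ('i', 'n') => mismatch, stop
LCP = "ec" (length 2)

2


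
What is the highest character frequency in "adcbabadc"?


Input: adcbabadc
Character counts:
  'a': 3
  'b': 2
  'c': 2
  'd': 2
Maximum frequency: 3

3


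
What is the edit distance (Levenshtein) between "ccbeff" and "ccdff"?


Computing edit distance: "ccbeff" -> "ccdff"
DP table:
           c    c    d    f    f
      0    1    2    3    4    5
  c   1    0    1    2    3    4
  c   2    1    0    1    2    3
  b   3    2    1    1    2    3
  e   4    3    2    2    2    3
  f   5    4    3    3    2    2
  f   6    5    4    4    3    2
Edit distance = dp[6][5] = 2

2


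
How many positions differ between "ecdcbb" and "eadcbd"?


Comparing "ecdcbb" and "eadcbd" position by position:
  Position 0: 'e' vs 'e' => same
  Position 1: 'c' vs 'a' => DIFFER
  Position 2: 'd' vs 'd' => same
  Position 3: 'c' vs 'c' => same
  Position 4: 'b' vs 'b' => same
  Position 5: 'b' vs 'd' => DIFFER
Positions that differ: 2

2


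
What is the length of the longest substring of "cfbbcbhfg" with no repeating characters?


Input: "cfbbcbhfg"
Sliding window (track last position of each char):
  Position 0 ('c'): window [0,0] length 1 -- new best
  Position 1 ('f'): window [0,1] length 2 -- new best
  Position 2 ('b'): window [0,2] length 3 -- new best
  Position 3 ('b'): repeat (last at 2), move window start to 3
  Position 3 ('b'): window [3,3] length 1
  Position 4 ('c'): window [3,4] length 2
  Position 5 ('b'): repeat (last at 3), move window start to 4
  Position 5 ('b'): window [4,5] length 2
  Position 6 ('h'): window [4,6] length 3
  Position 7 ('f'): window [4,7] length 4 -- new best
  Position 8 ('g'): window [4,8] length 5 -- new best
Longest substring with no repeats: "cbhfg" with length 5

5


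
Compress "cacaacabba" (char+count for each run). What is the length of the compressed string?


Input: cacaacabba
Runs:
  'c' x 1 => "c1"
  'a' x 1 => "a1"
  'c' x 1 => "c1"
  'a' x 2 => "a2"
  'c' x 1 => "c1"
  'a' x 1 => "a1"
  'b' x 2 => "b2"
  'a' x 1 => "a1"
Compressed: "c1a1c1a2c1a1b2a1"
Compressed length: 16

16


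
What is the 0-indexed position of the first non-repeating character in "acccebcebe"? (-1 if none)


Input: acccebcebe
Character frequencies:
  'a': 1
  'b': 2
  'c': 4
  'e': 3
Scanning left to right for freq == 1:
  Position 0 ('a'): unique! => answer = 0

0


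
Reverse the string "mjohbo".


Input: mjohbo
Reading characters right to left:
  Position 5: 'o'
  Position 4: 'b'
  Position 3: 'h'
  Position 2: 'o'
  Position 1: 'j'
  Position 0: 'm'
Reversed: obhojm

obhojm


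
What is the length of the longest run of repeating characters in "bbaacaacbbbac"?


Input: "bbaacaacbbbac"
Scanning for longest run:
  Position 1 ('b'): continues run of 'b', length=2
  Position 2 ('a'): new char, reset run to 1
  Position 3 ('a'): continues run of 'a', length=2
  Position 4 ('c'): new char, reset run to 1
  Position 5 ('a'): new char, reset run to 1
  Position 6 ('a'): continues run of 'a', length=2
  Position 7 ('c'): new char, reset run to 1
  Position 8 ('b'): new char, reset run to 1
  Position 9 ('b'): continues run of 'b', length=2
  Position 10 ('b'): continues run of 'b', length=3
  Position 11 ('a'): new char, reset run to 1
  Position 12 ('c'): new char, reset run to 1
Longest run: 'b' with length 3

3


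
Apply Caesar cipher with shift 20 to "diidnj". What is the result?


Caesar cipher: shift "diidnj" by 20
  'd' (pos 3) + 20 = pos 23 = 'x'
  'i' (pos 8) + 20 = pos 2 = 'c'
  'i' (pos 8) + 20 = pos 2 = 'c'
  'd' (pos 3) + 20 = pos 23 = 'x'
  'n' (pos 13) + 20 = pos 7 = 'h'
  'j' (pos 9) + 20 = pos 3 = 'd'
Result: xccxhd

xccxhd


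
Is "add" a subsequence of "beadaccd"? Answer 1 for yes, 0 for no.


Check if "add" is a subsequence of "beadaccd"
Greedy scan:
  Position 0 ('b'): no match needed
  Position 1 ('e'): no match needed
  Position 2 ('a'): matches sub[0] = 'a'
  Position 3 ('d'): matches sub[1] = 'd'
  Position 4 ('a'): no match needed
  Position 5 ('c'): no match needed
  Position 6 ('c'): no match needed
  Position 7 ('d'): matches sub[2] = 'd'
All 3 characters matched => is a subsequence

1


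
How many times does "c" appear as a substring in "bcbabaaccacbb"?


Searching for "c" in "bcbabaaccacbb"
Scanning each position:
  Position 0: "b" => no
  Position 1: "c" => MATCH
  Position 2: "b" => no
  Position 3: "a" => no
  Position 4: "b" => no
  Position 5: "a" => no
  Position 6: "a" => no
  Position 7: "c" => MATCH
  Position 8: "c" => MATCH
  Position 9: "a" => no
  Position 10: "c" => MATCH
  Position 11: "b" => no
  Position 12: "b" => no
Total occurrences: 4

4


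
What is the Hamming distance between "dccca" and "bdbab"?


Comparing "dccca" and "bdbab" position by position:
  Position 0: 'd' vs 'b' => differ
  Position 1: 'c' vs 'd' => differ
  Position 2: 'c' vs 'b' => differ
  Position 3: 'c' vs 'a' => differ
  Position 4: 'a' vs 'b' => differ
Total differences (Hamming distance): 5

5


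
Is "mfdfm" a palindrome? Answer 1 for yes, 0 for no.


Input: mfdfm
Reversed: mfdfm
  Compare pos 0 ('m') with pos 4 ('m'): match
  Compare pos 1 ('f') with pos 3 ('f'): match
Result: palindrome

1


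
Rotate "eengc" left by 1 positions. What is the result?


Input: "eengc", rotate left by 1
First 1 characters: "e"
Remaining characters: "engc"
Concatenate remaining + first: "engc" + "e" = "engce"

engce


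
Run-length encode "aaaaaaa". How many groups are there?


Input: aaaaaaa
Scanning for consecutive runs:
  Group 1: 'a' x 7 (positions 0-6)
Total groups: 1

1


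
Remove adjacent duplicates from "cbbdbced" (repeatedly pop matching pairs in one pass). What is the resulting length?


Input: cbbdbced
Stack-based adjacent duplicate removal:
  Read 'c': push. Stack: c
  Read 'b': push. Stack: cb
  Read 'b': matches stack top 'b' => pop. Stack: c
  Read 'd': push. Stack: cd
  Read 'b': push. Stack: cdb
  Read 'c': push. Stack: cdbc
  Read 'e': push. Stack: cdbce
  Read 'd': push. Stack: cdbced
Final stack: "cdbced" (length 6)

6


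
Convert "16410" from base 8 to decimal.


Input: "16410" in base 8
Positional expansion:
  Digit '1' (value 1) x 8^4 = 4096
  Digit '6' (value 6) x 8^3 = 3072
  Digit '4' (value 4) x 8^2 = 256
  Digit '1' (value 1) x 8^1 = 8
  Digit '0' (value 0) x 8^0 = 0
Sum = 7432

7432


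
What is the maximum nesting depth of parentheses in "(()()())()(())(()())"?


Input: "(()()())()(())(()())"
Tracking depth:
  Position 0 '(': depth becomes 1
  Position 1 '(': depth becomes 2
  Position 2 ')': depth becomes 1
  Position 3 '(': depth becomes 2
  Position 4 ')': depth becomes 1
  Position 5 '(': depth becomes 2
  Position 6 ')': depth becomes 1
  Position 7 ')': depth becomes 0
  Position 8 '(': depth becomes 1
  Position 9 ')': depth becomes 0
  Position 10 '(': depth becomes 1
  Position 11 '(': depth becomes 2
  Position 12 ')': depth becomes 1
  Position 13 ')': depth becomes 0
  Position 14 '(': depth becomes 1
  Position 15 '(': depth becomes 2
  Position 16 ')': depth becomes 1
  Position 17 '(': depth becomes 2
  Position 18 ')': depth becomes 1
  Position 19 ')': depth becomes 0
Maximum depth reached: 2

2


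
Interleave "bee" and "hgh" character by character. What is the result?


Interleaving "bee" and "hgh":
  Position 0: 'b' from first, 'h' from second => "bh"
  Position 1: 'e' from first, 'g' from second => "eg"
  Position 2: 'e' from first, 'h' from second => "eh"
Result: bhegeh

bhegeh


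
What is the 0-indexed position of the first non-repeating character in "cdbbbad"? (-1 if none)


Input: cdbbbad
Character frequencies:
  'a': 1
  'b': 3
  'c': 1
  'd': 2
Scanning left to right for freq == 1:
  Position 0 ('c'): unique! => answer = 0

0


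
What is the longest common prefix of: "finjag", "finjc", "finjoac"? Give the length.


Words: finjag, finjc, finjoac
  Position 0: all 'f' => match
  Position 1: all 'i' => match
  Position 2: all 'n' => match
  Position 3: all 'j' => match
  Position 4: ('a', 'c', 'o') => mismatch, stop
LCP = "finj" (length 4)

4


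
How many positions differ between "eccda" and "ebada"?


Comparing "eccda" and "ebada" position by position:
  Position 0: 'e' vs 'e' => same
  Position 1: 'c' vs 'b' => DIFFER
  Position 2: 'c' vs 'a' => DIFFER
  Position 3: 'd' vs 'd' => same
  Position 4: 'a' vs 'a' => same
Positions that differ: 2

2


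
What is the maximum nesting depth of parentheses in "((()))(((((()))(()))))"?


Input: "((()))(((((()))(()))))"
Tracking depth:
  Position 0 '(': depth becomes 1
  Position 1 '(': depth becomes 2
  Position 2 '(': depth becomes 3
  Position 3 ')': depth becomes 2
  Position 4 ')': depth becomes 1
  Position 5 ')': depth becomes 0
  Position 6 '(': depth becomes 1
  Position 7 '(': depth becomes 2
  Position 8 '(': depth becomes 3
  Position 9 '(': depth becomes 4
  Position 10 '(': depth becomes 5
  Position 11 '(': depth becomes 6
  Position 12 ')': depth becomes 5
  Position 13 ')': depth becomes 4
  Position 14 ')': depth becomes 3
  Position 15 '(': depth becomes 4
  Position 16 '(': depth becomes 5
  Position 17 ')': depth becomes 4
  Position 18 ')': depth becomes 3
  Position 19 ')': depth becomes 2
  Position 20 ')': depth becomes 1
  Position 21 ')': depth becomes 0
Maximum depth reached: 6

6


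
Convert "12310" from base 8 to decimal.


Input: "12310" in base 8
Positional expansion:
  Digit '1' (value 1) x 8^4 = 4096
  Digit '2' (value 2) x 8^3 = 1024
  Digit '3' (value 3) x 8^2 = 192
  Digit '1' (value 1) x 8^1 = 8
  Digit '0' (value 0) x 8^0 = 0
Sum = 5320

5320


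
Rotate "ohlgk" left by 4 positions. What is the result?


Input: "ohlgk", rotate left by 4
First 4 characters: "ohlg"
Remaining characters: "k"
Concatenate remaining + first: "k" + "ohlg" = "kohlg"

kohlg


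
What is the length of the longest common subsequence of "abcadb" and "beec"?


LCS of "abcadb" and "beec"
DP table:
           b    e    e    c
      0    0    0    0    0
  a   0    0    0    0    0
  b   0    1    1    1    1
  c   0    1    1    1    2
  a   0    1    1    1    2
  d   0    1    1    1    2
  b   0    1    1    1    2
LCS length = dp[6][4] = 2

2


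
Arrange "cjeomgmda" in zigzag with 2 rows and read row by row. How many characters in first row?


Zigzag "cjeomgmda" into 2 rows:
Placing characters:
  'c' => row 0
  'j' => row 1
  'e' => row 0
  'o' => row 1
  'm' => row 0
  'g' => row 1
  'm' => row 0
  'd' => row 1
  'a' => row 0
Rows:
  Row 0: "cemma"
  Row 1: "jogd"
First row length: 5

5


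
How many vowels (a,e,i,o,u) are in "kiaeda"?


Input: kiaeda
Checking each character:
  'k' at position 0: consonant
  'i' at position 1: vowel (running total: 1)
  'a' at position 2: vowel (running total: 2)
  'e' at position 3: vowel (running total: 3)
  'd' at position 4: consonant
  'a' at position 5: vowel (running total: 4)
Total vowels: 4

4


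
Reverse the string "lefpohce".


Input: lefpohce
Reading characters right to left:
  Position 7: 'e'
  Position 6: 'c'
  Position 5: 'h'
  Position 4: 'o'
  Position 3: 'p'
  Position 2: 'f'
  Position 1: 'e'
  Position 0: 'l'
Reversed: echopfel

echopfel


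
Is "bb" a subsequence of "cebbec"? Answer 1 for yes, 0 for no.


Check if "bb" is a subsequence of "cebbec"
Greedy scan:
  Position 0 ('c'): no match needed
  Position 1 ('e'): no match needed
  Position 2 ('b'): matches sub[0] = 'b'
  Position 3 ('b'): matches sub[1] = 'b'
  Position 4 ('e'): no match needed
  Position 5 ('c'): no match needed
All 2 characters matched => is a subsequence

1


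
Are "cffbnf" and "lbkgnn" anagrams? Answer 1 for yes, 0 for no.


Strings: "cffbnf", "lbkgnn"
Sorted first:  bcfffn
Sorted second: bgklnn
Differ at position 1: 'c' vs 'g' => not anagrams

0


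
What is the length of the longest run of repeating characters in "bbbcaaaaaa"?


Input: "bbbcaaaaaa"
Scanning for longest run:
  Position 1 ('b'): continues run of 'b', length=2
  Position 2 ('b'): continues run of 'b', length=3
  Position 3 ('c'): new char, reset run to 1
  Position 4 ('a'): new char, reset run to 1
  Position 5 ('a'): continues run of 'a', length=2
  Position 6 ('a'): continues run of 'a', length=3
  Position 7 ('a'): continues run of 'a', length=4
  Position 8 ('a'): continues run of 'a', length=5
  Position 9 ('a'): continues run of 'a', length=6
Longest run: 'a' with length 6

6


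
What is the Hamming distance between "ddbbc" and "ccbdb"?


Comparing "ddbbc" and "ccbdb" position by position:
  Position 0: 'd' vs 'c' => differ
  Position 1: 'd' vs 'c' => differ
  Position 2: 'b' vs 'b' => same
  Position 3: 'b' vs 'd' => differ
  Position 4: 'c' vs 'b' => differ
Total differences (Hamming distance): 4

4
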